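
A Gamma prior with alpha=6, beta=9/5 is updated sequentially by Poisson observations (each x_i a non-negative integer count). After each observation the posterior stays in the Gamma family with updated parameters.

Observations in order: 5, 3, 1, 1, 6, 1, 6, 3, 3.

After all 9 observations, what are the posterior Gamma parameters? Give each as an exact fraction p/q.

alpha=35, beta=54/5

obs 1: x=5 → posterior Gamma(11, 14/5)
obs 2: x=3 → posterior Gamma(14, 19/5)
obs 3: x=1 → posterior Gamma(15, 24/5)
obs 4: x=1 → posterior Gamma(16, 29/5)
obs 5: x=6 → posterior Gamma(22, 34/5)
obs 6: x=1 → posterior Gamma(23, 39/5)
obs 7: x=6 → posterior Gamma(29, 44/5)
obs 8: x=3 → posterior Gamma(32, 49/5)
obs 9: x=3 → posterior Gamma(35, 54/5)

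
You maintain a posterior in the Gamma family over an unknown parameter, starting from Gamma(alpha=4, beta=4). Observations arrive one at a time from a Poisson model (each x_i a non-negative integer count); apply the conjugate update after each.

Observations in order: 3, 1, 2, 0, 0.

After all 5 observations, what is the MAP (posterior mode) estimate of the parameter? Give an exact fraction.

obs 1: x=3 → posterior Gamma(7, 5)
obs 2: x=1 → posterior Gamma(8, 6)
obs 3: x=2 → posterior Gamma(10, 7)
obs 4: x=0 → posterior Gamma(10, 8)
obs 5: x=0 → posterior Gamma(10, 9)

1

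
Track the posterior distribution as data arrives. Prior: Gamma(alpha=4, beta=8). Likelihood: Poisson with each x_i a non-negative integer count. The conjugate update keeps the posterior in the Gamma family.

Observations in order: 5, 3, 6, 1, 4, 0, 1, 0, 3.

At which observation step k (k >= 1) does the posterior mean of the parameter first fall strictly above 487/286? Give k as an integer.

obs 1: x=5 → posterior Gamma(9, 9)
obs 2: x=3 → posterior Gamma(12, 10)
obs 3: x=6 → posterior Gamma(18, 11)
obs 4: x=1 → posterior Gamma(19, 12)
obs 5: x=4 → posterior Gamma(23, 13)
obs 6: x=0 → posterior Gamma(23, 14)
obs 7: x=1 → posterior Gamma(24, 15)
obs 8: x=0 → posterior Gamma(24, 16)
obs 9: x=3 → posterior Gamma(27, 17)

k = 5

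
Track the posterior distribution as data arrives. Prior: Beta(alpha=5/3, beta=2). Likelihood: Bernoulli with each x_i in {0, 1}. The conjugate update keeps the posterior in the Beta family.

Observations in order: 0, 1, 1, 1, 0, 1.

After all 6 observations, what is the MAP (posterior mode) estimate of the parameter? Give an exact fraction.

14/23

obs 1: x=0 → posterior Beta(5/3, 3)
obs 2: x=1 → posterior Beta(8/3, 3)
obs 3: x=1 → posterior Beta(11/3, 3)
obs 4: x=1 → posterior Beta(14/3, 3)
obs 5: x=0 → posterior Beta(14/3, 4)
obs 6: x=1 → posterior Beta(17/3, 4)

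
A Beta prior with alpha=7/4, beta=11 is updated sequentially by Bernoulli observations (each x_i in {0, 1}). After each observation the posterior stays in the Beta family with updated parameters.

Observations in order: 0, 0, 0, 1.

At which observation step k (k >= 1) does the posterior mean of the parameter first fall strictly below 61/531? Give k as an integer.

obs 1: x=0 → posterior Beta(7/4, 12)
obs 2: x=0 → posterior Beta(7/4, 13)
obs 3: x=0 → posterior Beta(7/4, 14)
obs 4: x=1 → posterior Beta(11/4, 14)

k = 3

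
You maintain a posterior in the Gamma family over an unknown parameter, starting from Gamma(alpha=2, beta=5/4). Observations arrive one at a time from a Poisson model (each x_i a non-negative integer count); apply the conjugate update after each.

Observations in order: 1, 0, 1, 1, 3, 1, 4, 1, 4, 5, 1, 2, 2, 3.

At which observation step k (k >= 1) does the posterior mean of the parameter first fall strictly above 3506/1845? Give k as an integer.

obs 1: x=1 → posterior Gamma(3, 9/4)
obs 2: x=0 → posterior Gamma(3, 13/4)
obs 3: x=1 → posterior Gamma(4, 17/4)
obs 4: x=1 → posterior Gamma(5, 21/4)
obs 5: x=3 → posterior Gamma(8, 25/4)
obs 6: x=1 → posterior Gamma(9, 29/4)
obs 7: x=4 → posterior Gamma(13, 33/4)
obs 8: x=1 → posterior Gamma(14, 37/4)
obs 9: x=4 → posterior Gamma(18, 41/4)
obs 10: x=5 → posterior Gamma(23, 45/4)
obs 11: x=1 → posterior Gamma(24, 49/4)
obs 12: x=2 → posterior Gamma(26, 53/4)
obs 13: x=2 → posterior Gamma(28, 57/4)
obs 14: x=3 → posterior Gamma(31, 61/4)

k = 10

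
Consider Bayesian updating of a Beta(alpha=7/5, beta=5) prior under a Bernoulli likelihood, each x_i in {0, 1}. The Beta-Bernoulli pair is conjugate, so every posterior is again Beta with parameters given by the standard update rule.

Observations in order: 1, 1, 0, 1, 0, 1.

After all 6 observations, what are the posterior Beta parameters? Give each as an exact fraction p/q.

alpha=27/5, beta=7

obs 1: x=1 → posterior Beta(12/5, 5)
obs 2: x=1 → posterior Beta(17/5, 5)
obs 3: x=0 → posterior Beta(17/5, 6)
obs 4: x=1 → posterior Beta(22/5, 6)
obs 5: x=0 → posterior Beta(22/5, 7)
obs 6: x=1 → posterior Beta(27/5, 7)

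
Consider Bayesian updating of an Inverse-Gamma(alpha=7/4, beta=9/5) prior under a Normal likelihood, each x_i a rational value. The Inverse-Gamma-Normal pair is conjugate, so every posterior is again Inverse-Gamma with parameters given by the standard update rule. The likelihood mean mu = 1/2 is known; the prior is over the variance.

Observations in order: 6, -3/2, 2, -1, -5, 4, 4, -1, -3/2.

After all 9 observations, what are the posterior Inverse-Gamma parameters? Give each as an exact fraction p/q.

alpha=25/4, beta=2067/40

obs 1: x=6 → posterior Inverse-Gamma(9/4, 677/40)
obs 2: x=-3/2 → posterior Inverse-Gamma(11/4, 757/40)
obs 3: x=2 → posterior Inverse-Gamma(13/4, 401/20)
obs 4: x=-1 → posterior Inverse-Gamma(15/4, 847/40)
obs 5: x=-5 → posterior Inverse-Gamma(17/4, 363/10)
obs 6: x=4 → posterior Inverse-Gamma(19/4, 1697/40)
obs 7: x=4 → posterior Inverse-Gamma(21/4, 971/20)
obs 8: x=-1 → posterior Inverse-Gamma(23/4, 1987/40)
obs 9: x=-3/2 → posterior Inverse-Gamma(25/4, 2067/40)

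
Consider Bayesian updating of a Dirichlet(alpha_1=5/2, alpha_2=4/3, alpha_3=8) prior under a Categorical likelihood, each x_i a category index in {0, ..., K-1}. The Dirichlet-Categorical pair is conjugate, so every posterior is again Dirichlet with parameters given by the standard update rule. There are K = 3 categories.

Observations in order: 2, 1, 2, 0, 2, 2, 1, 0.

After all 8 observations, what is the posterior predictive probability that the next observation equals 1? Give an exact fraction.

20/119

obs 1: x=2 → posterior Dirichlet(5/2, 4/3, 9)
obs 2: x=1 → posterior Dirichlet(5/2, 7/3, 9)
obs 3: x=2 → posterior Dirichlet(5/2, 7/3, 10)
obs 4: x=0 → posterior Dirichlet(7/2, 7/3, 10)
obs 5: x=2 → posterior Dirichlet(7/2, 7/3, 11)
obs 6: x=2 → posterior Dirichlet(7/2, 7/3, 12)
obs 7: x=1 → posterior Dirichlet(7/2, 10/3, 12)
obs 8: x=0 → posterior Dirichlet(9/2, 10/3, 12)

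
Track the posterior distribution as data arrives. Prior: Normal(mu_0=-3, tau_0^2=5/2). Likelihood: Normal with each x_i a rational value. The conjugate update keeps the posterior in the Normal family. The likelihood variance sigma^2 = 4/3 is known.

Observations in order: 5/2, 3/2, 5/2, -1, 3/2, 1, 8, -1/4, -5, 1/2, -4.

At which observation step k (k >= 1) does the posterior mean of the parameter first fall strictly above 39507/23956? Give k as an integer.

obs 1: x=5/2 → posterior Normal(27/46, 20/23)
obs 2: x=3/2 → posterior Normal(18/19, 10/19)
obs 3: x=5/2 → posterior Normal(147/106, 20/53)
obs 4: x=-1 → posterior Normal(117/136, 5/17)
obs 5: x=3/2 → posterior Normal(81/83, 20/83)
obs 6: x=1 → posterior Normal(48/49, 10/49)
obs 7: x=8 → posterior Normal(216/113, 20/113)
obs 8: x=-1/4 → posterior Normal(849/512, 5/32)
obs 9: x=-5 → posterior Normal(549/572, 20/143)
obs 10: x=1/2 → posterior Normal(579/632, 10/79)
obs 11: x=-4 → posterior Normal(339/692, 20/173)

k = 7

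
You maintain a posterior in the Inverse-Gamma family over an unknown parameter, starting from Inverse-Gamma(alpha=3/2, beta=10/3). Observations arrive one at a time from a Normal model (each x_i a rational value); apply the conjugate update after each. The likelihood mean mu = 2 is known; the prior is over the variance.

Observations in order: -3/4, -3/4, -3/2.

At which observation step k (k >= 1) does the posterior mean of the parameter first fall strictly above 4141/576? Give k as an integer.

k = 2

obs 1: x=-3/4 → posterior Inverse-Gamma(2, 683/96)
obs 2: x=-3/4 → posterior Inverse-Gamma(5/2, 523/48)
obs 3: x=-3/2 → posterior Inverse-Gamma(3, 817/48)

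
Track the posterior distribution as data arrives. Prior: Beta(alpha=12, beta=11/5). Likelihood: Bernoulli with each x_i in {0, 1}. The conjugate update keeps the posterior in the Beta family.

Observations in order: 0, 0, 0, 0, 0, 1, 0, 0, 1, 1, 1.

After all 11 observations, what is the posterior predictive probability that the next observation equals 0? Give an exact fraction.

23/63

obs 1: x=0 → posterior Beta(12, 16/5)
obs 2: x=0 → posterior Beta(12, 21/5)
obs 3: x=0 → posterior Beta(12, 26/5)
obs 4: x=0 → posterior Beta(12, 31/5)
obs 5: x=0 → posterior Beta(12, 36/5)
obs 6: x=1 → posterior Beta(13, 36/5)
obs 7: x=0 → posterior Beta(13, 41/5)
obs 8: x=0 → posterior Beta(13, 46/5)
obs 9: x=1 → posterior Beta(14, 46/5)
obs 10: x=1 → posterior Beta(15, 46/5)
obs 11: x=1 → posterior Beta(16, 46/5)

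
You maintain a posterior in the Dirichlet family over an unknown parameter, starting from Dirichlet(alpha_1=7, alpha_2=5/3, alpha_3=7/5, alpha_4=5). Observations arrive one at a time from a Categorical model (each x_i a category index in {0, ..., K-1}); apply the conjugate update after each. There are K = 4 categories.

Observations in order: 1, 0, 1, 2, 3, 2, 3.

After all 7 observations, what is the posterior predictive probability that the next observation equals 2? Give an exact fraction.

obs 1: x=1 → posterior Dirichlet(7, 8/3, 7/5, 5)
obs 2: x=0 → posterior Dirichlet(8, 8/3, 7/5, 5)
obs 3: x=1 → posterior Dirichlet(8, 11/3, 7/5, 5)
obs 4: x=2 → posterior Dirichlet(8, 11/3, 12/5, 5)
obs 5: x=3 → posterior Dirichlet(8, 11/3, 12/5, 6)
obs 6: x=2 → posterior Dirichlet(8, 11/3, 17/5, 6)
obs 7: x=3 → posterior Dirichlet(8, 11/3, 17/5, 7)

51/331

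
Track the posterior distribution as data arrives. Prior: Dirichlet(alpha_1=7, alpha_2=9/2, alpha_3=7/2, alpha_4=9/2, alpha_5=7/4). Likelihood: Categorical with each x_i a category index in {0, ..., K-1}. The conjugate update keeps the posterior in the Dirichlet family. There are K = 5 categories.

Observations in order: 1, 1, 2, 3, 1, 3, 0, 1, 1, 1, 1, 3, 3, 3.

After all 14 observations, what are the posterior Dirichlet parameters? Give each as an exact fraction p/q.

obs 1: x=1 → posterior Dirichlet(7, 11/2, 7/2, 9/2, 7/4)
obs 2: x=1 → posterior Dirichlet(7, 13/2, 7/2, 9/2, 7/4)
obs 3: x=2 → posterior Dirichlet(7, 13/2, 9/2, 9/2, 7/4)
obs 4: x=3 → posterior Dirichlet(7, 13/2, 9/2, 11/2, 7/4)
obs 5: x=1 → posterior Dirichlet(7, 15/2, 9/2, 11/2, 7/4)
obs 6: x=3 → posterior Dirichlet(7, 15/2, 9/2, 13/2, 7/4)
obs 7: x=0 → posterior Dirichlet(8, 15/2, 9/2, 13/2, 7/4)
obs 8: x=1 → posterior Dirichlet(8, 17/2, 9/2, 13/2, 7/4)
obs 9: x=1 → posterior Dirichlet(8, 19/2, 9/2, 13/2, 7/4)
obs 10: x=1 → posterior Dirichlet(8, 21/2, 9/2, 13/2, 7/4)
obs 11: x=1 → posterior Dirichlet(8, 23/2, 9/2, 13/2, 7/4)
obs 12: x=3 → posterior Dirichlet(8, 23/2, 9/2, 15/2, 7/4)
obs 13: x=3 → posterior Dirichlet(8, 23/2, 9/2, 17/2, 7/4)
obs 14: x=3 → posterior Dirichlet(8, 23/2, 9/2, 19/2, 7/4)

alpha_1=8, alpha_2=23/2, alpha_3=9/2, alpha_4=19/2, alpha_5=7/4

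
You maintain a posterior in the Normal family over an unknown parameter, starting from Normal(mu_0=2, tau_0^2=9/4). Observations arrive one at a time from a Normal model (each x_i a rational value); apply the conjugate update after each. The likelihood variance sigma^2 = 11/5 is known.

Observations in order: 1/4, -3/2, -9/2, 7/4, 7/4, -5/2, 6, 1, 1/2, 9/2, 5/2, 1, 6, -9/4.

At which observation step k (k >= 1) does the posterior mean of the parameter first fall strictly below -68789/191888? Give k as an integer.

k = 3

obs 1: x=1/4 → posterior Normal(397/356, 99/89)
obs 2: x=-3/2 → posterior Normal(127/536, 99/134)
obs 3: x=-9/2 → posterior Normal(-683/716, 99/179)
obs 4: x=7/4 → posterior Normal(-23/56, 99/224)
obs 5: x=7/4 → posterior Normal(-53/1076, 99/269)
obs 6: x=-5/2 → posterior Normal(-503/1256, 99/314)
obs 7: x=6 → posterior Normal(577/1436, 99/359)
obs 8: x=1 → posterior Normal(757/1616, 99/404)
obs 9: x=1/2 → posterior Normal(847/1796, 99/449)
obs 10: x=9/2 → posterior Normal(1657/1976, 99/494)
obs 11: x=5/2 → posterior Normal(43/44, 9/49)
obs 12: x=1 → posterior Normal(2287/2336, 99/584)
obs 13: x=6 → posterior Normal(91/68, 99/629)
obs 14: x=-9/4 → posterior Normal(1481/1348, 99/674)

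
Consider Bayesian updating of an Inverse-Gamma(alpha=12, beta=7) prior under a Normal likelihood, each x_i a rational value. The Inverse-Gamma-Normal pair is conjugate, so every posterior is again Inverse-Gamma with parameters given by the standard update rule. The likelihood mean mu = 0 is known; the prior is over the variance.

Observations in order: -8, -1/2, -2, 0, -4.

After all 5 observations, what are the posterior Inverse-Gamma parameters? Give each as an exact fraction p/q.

obs 1: x=-8 → posterior Inverse-Gamma(25/2, 39)
obs 2: x=-1/2 → posterior Inverse-Gamma(13, 313/8)
obs 3: x=-2 → posterior Inverse-Gamma(27/2, 329/8)
obs 4: x=0 → posterior Inverse-Gamma(14, 329/8)
obs 5: x=-4 → posterior Inverse-Gamma(29/2, 393/8)

alpha=29/2, beta=393/8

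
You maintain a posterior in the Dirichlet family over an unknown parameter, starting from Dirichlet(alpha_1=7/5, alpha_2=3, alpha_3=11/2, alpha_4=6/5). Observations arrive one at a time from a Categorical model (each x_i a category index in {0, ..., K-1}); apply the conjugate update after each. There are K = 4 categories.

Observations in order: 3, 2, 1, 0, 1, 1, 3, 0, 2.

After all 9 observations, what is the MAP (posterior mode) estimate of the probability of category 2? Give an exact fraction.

65/161

obs 1: x=3 → posterior Dirichlet(7/5, 3, 11/2, 11/5)
obs 2: x=2 → posterior Dirichlet(7/5, 3, 13/2, 11/5)
obs 3: x=1 → posterior Dirichlet(7/5, 4, 13/2, 11/5)
obs 4: x=0 → posterior Dirichlet(12/5, 4, 13/2, 11/5)
obs 5: x=1 → posterior Dirichlet(12/5, 5, 13/2, 11/5)
obs 6: x=1 → posterior Dirichlet(12/5, 6, 13/2, 11/5)
obs 7: x=3 → posterior Dirichlet(12/5, 6, 13/2, 16/5)
obs 8: x=0 → posterior Dirichlet(17/5, 6, 13/2, 16/5)
obs 9: x=2 → posterior Dirichlet(17/5, 6, 15/2, 16/5)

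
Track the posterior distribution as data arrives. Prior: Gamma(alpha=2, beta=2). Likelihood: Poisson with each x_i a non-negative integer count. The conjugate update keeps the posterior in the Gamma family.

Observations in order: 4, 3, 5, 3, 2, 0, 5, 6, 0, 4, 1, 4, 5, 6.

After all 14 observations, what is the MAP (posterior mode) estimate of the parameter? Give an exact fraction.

49/16

obs 1: x=4 → posterior Gamma(6, 3)
obs 2: x=3 → posterior Gamma(9, 4)
obs 3: x=5 → posterior Gamma(14, 5)
obs 4: x=3 → posterior Gamma(17, 6)
obs 5: x=2 → posterior Gamma(19, 7)
obs 6: x=0 → posterior Gamma(19, 8)
obs 7: x=5 → posterior Gamma(24, 9)
obs 8: x=6 → posterior Gamma(30, 10)
obs 9: x=0 → posterior Gamma(30, 11)
obs 10: x=4 → posterior Gamma(34, 12)
obs 11: x=1 → posterior Gamma(35, 13)
obs 12: x=4 → posterior Gamma(39, 14)
obs 13: x=5 → posterior Gamma(44, 15)
obs 14: x=6 → posterior Gamma(50, 16)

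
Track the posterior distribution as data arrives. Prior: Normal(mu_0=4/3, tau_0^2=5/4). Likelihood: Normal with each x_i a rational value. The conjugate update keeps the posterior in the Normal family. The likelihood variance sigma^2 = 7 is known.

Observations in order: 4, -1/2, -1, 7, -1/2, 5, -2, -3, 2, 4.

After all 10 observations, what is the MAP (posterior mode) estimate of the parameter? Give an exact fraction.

337/234

obs 1: x=4 → posterior Normal(172/99, 35/33)
obs 2: x=-1/2 → posterior Normal(329/228, 35/38)
obs 3: x=-1 → posterior Normal(299/258, 35/43)
obs 4: x=7 → posterior Normal(509/288, 35/48)
obs 5: x=-1/2 → posterior Normal(247/159, 35/53)
obs 6: x=5 → posterior Normal(161/87, 35/58)
obs 7: x=-2 → posterior Normal(292/189, 5/9)
obs 8: x=-3 → posterior Normal(247/204, 35/68)
obs 9: x=2 → posterior Normal(277/219, 35/73)
obs 10: x=4 → posterior Normal(337/234, 35/78)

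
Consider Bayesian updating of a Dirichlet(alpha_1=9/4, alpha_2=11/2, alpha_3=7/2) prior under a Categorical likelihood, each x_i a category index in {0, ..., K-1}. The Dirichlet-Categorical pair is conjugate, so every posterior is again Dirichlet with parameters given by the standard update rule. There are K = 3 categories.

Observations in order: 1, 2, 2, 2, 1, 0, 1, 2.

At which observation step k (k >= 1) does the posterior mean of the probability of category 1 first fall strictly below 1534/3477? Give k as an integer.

k = 4

obs 1: x=1 → posterior Dirichlet(9/4, 13/2, 7/2)
obs 2: x=2 → posterior Dirichlet(9/4, 13/2, 9/2)
obs 3: x=2 → posterior Dirichlet(9/4, 13/2, 11/2)
obs 4: x=2 → posterior Dirichlet(9/4, 13/2, 13/2)
obs 5: x=1 → posterior Dirichlet(9/4, 15/2, 13/2)
obs 6: x=0 → posterior Dirichlet(13/4, 15/2, 13/2)
obs 7: x=1 → posterior Dirichlet(13/4, 17/2, 13/2)
obs 8: x=2 → posterior Dirichlet(13/4, 17/2, 15/2)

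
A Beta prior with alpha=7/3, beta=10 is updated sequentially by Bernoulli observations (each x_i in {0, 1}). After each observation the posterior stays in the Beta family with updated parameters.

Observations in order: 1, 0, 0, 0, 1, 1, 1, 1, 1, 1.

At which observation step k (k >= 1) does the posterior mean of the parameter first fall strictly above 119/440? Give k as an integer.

obs 1: x=1 → posterior Beta(10/3, 10)
obs 2: x=0 → posterior Beta(10/3, 11)
obs 3: x=0 → posterior Beta(10/3, 12)
obs 4: x=0 → posterior Beta(10/3, 13)
obs 5: x=1 → posterior Beta(13/3, 13)
obs 6: x=1 → posterior Beta(16/3, 13)
obs 7: x=1 → posterior Beta(19/3, 13)
obs 8: x=1 → posterior Beta(22/3, 13)
obs 9: x=1 → posterior Beta(25/3, 13)
obs 10: x=1 → posterior Beta(28/3, 13)

k = 6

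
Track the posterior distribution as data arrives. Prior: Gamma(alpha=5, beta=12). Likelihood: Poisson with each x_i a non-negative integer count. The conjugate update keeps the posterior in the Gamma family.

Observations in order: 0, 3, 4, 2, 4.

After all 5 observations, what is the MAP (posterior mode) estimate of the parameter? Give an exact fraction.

1

obs 1: x=0 → posterior Gamma(5, 13)
obs 2: x=3 → posterior Gamma(8, 14)
obs 3: x=4 → posterior Gamma(12, 15)
obs 4: x=2 → posterior Gamma(14, 16)
obs 5: x=4 → posterior Gamma(18, 17)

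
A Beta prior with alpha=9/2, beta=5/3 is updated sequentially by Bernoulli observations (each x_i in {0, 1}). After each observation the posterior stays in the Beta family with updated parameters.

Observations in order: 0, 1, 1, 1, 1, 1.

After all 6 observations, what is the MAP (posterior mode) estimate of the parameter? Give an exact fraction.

51/61

obs 1: x=0 → posterior Beta(9/2, 8/3)
obs 2: x=1 → posterior Beta(11/2, 8/3)
obs 3: x=1 → posterior Beta(13/2, 8/3)
obs 4: x=1 → posterior Beta(15/2, 8/3)
obs 5: x=1 → posterior Beta(17/2, 8/3)
obs 6: x=1 → posterior Beta(19/2, 8/3)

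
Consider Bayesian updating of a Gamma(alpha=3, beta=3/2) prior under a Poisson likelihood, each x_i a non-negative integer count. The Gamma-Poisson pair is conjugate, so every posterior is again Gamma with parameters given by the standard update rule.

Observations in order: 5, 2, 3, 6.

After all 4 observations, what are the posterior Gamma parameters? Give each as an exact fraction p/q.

alpha=19, beta=11/2

obs 1: x=5 → posterior Gamma(8, 5/2)
obs 2: x=2 → posterior Gamma(10, 7/2)
obs 3: x=3 → posterior Gamma(13, 9/2)
obs 4: x=6 → posterior Gamma(19, 11/2)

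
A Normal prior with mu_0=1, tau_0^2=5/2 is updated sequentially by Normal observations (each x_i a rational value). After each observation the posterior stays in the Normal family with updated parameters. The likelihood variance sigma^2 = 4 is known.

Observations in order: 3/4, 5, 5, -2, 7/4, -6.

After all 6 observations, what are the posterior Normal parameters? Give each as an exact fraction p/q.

mu_0=61/76, tau_0^2=10/19

obs 1: x=3/4 → posterior Normal(47/52, 20/13)
obs 2: x=5 → posterior Normal(49/24, 10/9)
obs 3: x=5 → posterior Normal(247/92, 20/23)
obs 4: x=-2 → posterior Normal(207/112, 5/7)
obs 5: x=7/4 → posterior Normal(11/6, 20/33)
obs 6: x=-6 → posterior Normal(61/76, 10/19)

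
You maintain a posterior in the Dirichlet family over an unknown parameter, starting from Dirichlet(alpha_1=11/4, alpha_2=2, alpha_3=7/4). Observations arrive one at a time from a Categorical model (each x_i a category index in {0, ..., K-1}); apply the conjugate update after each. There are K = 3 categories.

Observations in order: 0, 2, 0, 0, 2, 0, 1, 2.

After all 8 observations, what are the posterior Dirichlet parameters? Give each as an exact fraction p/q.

alpha_1=27/4, alpha_2=3, alpha_3=19/4

obs 1: x=0 → posterior Dirichlet(15/4, 2, 7/4)
obs 2: x=2 → posterior Dirichlet(15/4, 2, 11/4)
obs 3: x=0 → posterior Dirichlet(19/4, 2, 11/4)
obs 4: x=0 → posterior Dirichlet(23/4, 2, 11/4)
obs 5: x=2 → posterior Dirichlet(23/4, 2, 15/4)
obs 6: x=0 → posterior Dirichlet(27/4, 2, 15/4)
obs 7: x=1 → posterior Dirichlet(27/4, 3, 15/4)
obs 8: x=2 → posterior Dirichlet(27/4, 3, 19/4)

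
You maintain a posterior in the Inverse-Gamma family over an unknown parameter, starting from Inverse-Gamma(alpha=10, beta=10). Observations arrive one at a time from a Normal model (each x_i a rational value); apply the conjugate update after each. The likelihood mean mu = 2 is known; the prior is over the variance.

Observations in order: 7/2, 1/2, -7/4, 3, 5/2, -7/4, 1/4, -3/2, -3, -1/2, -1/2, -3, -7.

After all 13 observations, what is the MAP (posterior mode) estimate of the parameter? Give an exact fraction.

obs 1: x=7/2 → posterior Inverse-Gamma(21/2, 89/8)
obs 2: x=1/2 → posterior Inverse-Gamma(11, 49/4)
obs 3: x=-7/4 → posterior Inverse-Gamma(23/2, 617/32)
obs 4: x=3 → posterior Inverse-Gamma(12, 633/32)
obs 5: x=5/2 → posterior Inverse-Gamma(25/2, 637/32)
obs 6: x=-7/4 → posterior Inverse-Gamma(13, 431/16)
obs 7: x=1/4 → posterior Inverse-Gamma(27/2, 911/32)
obs 8: x=-3/2 → posterior Inverse-Gamma(14, 1107/32)
obs 9: x=-3 → posterior Inverse-Gamma(29/2, 1507/32)
obs 10: x=-1/2 → posterior Inverse-Gamma(15, 1607/32)
obs 11: x=-1/2 → posterior Inverse-Gamma(31/2, 1707/32)
obs 12: x=-3 → posterior Inverse-Gamma(16, 2107/32)
obs 13: x=-7 → posterior Inverse-Gamma(33/2, 3403/32)

3403/560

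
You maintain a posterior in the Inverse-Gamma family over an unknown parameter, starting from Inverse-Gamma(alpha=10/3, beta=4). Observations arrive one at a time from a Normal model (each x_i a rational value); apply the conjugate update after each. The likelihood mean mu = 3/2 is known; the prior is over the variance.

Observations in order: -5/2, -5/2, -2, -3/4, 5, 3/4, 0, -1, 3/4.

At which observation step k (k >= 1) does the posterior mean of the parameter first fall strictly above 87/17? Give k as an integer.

k = 2

obs 1: x=-5/2 → posterior Inverse-Gamma(23/6, 12)
obs 2: x=-5/2 → posterior Inverse-Gamma(13/3, 20)
obs 3: x=-2 → posterior Inverse-Gamma(29/6, 209/8)
obs 4: x=-3/4 → posterior Inverse-Gamma(16/3, 917/32)
obs 5: x=5 → posterior Inverse-Gamma(35/6, 1113/32)
obs 6: x=3/4 → posterior Inverse-Gamma(19/3, 561/16)
obs 7: x=0 → posterior Inverse-Gamma(41/6, 579/16)
obs 8: x=-1 → posterior Inverse-Gamma(22/3, 629/16)
obs 9: x=3/4 → posterior Inverse-Gamma(47/6, 1267/32)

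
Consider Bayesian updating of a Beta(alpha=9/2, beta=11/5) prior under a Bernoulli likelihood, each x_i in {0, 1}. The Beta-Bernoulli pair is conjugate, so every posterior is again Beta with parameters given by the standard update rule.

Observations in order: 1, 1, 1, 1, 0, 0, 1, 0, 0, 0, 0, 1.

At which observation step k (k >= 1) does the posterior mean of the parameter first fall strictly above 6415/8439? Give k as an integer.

k = 3

obs 1: x=1 → posterior Beta(11/2, 11/5)
obs 2: x=1 → posterior Beta(13/2, 11/5)
obs 3: x=1 → posterior Beta(15/2, 11/5)
obs 4: x=1 → posterior Beta(17/2, 11/5)
obs 5: x=0 → posterior Beta(17/2, 16/5)
obs 6: x=0 → posterior Beta(17/2, 21/5)
obs 7: x=1 → posterior Beta(19/2, 21/5)
obs 8: x=0 → posterior Beta(19/2, 26/5)
obs 9: x=0 → posterior Beta(19/2, 31/5)
obs 10: x=0 → posterior Beta(19/2, 36/5)
obs 11: x=0 → posterior Beta(19/2, 41/5)
obs 12: x=1 → posterior Beta(21/2, 41/5)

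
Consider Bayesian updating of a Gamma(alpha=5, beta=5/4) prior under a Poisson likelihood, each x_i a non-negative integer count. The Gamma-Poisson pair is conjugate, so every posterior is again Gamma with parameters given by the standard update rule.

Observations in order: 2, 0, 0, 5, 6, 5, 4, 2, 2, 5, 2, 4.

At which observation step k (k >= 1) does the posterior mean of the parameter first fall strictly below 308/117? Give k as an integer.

obs 1: x=2 → posterior Gamma(7, 9/4)
obs 2: x=0 → posterior Gamma(7, 13/4)
obs 3: x=0 → posterior Gamma(7, 17/4)
obs 4: x=5 → posterior Gamma(12, 21/4)
obs 5: x=6 → posterior Gamma(18, 25/4)
obs 6: x=5 → posterior Gamma(23, 29/4)
obs 7: x=4 → posterior Gamma(27, 33/4)
obs 8: x=2 → posterior Gamma(29, 37/4)
obs 9: x=2 → posterior Gamma(31, 41/4)
obs 10: x=5 → posterior Gamma(36, 45/4)
obs 11: x=2 → posterior Gamma(38, 49/4)
obs 12: x=4 → posterior Gamma(42, 53/4)

k = 2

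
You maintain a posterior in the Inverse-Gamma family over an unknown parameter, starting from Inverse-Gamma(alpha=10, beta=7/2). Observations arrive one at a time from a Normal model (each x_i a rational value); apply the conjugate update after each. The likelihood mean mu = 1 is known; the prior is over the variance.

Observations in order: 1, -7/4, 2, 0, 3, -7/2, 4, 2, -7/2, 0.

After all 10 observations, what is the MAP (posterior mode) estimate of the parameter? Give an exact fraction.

1153/512

obs 1: x=1 → posterior Inverse-Gamma(21/2, 7/2)
obs 2: x=-7/4 → posterior Inverse-Gamma(11, 233/32)
obs 3: x=2 → posterior Inverse-Gamma(23/2, 249/32)
obs 4: x=0 → posterior Inverse-Gamma(12, 265/32)
obs 5: x=3 → posterior Inverse-Gamma(25/2, 329/32)
obs 6: x=-7/2 → posterior Inverse-Gamma(13, 653/32)
obs 7: x=4 → posterior Inverse-Gamma(27/2, 797/32)
obs 8: x=2 → posterior Inverse-Gamma(14, 813/32)
obs 9: x=-7/2 → posterior Inverse-Gamma(29/2, 1137/32)
obs 10: x=0 → posterior Inverse-Gamma(15, 1153/32)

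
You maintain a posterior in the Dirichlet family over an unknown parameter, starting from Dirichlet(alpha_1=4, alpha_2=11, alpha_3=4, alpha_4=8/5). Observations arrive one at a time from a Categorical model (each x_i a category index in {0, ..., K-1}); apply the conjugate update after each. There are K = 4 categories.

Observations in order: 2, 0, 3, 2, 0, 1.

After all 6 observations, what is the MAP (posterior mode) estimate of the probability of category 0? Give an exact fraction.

25/113

obs 1: x=2 → posterior Dirichlet(4, 11, 5, 8/5)
obs 2: x=0 → posterior Dirichlet(5, 11, 5, 8/5)
obs 3: x=3 → posterior Dirichlet(5, 11, 5, 13/5)
obs 4: x=2 → posterior Dirichlet(5, 11, 6, 13/5)
obs 5: x=0 → posterior Dirichlet(6, 11, 6, 13/5)
obs 6: x=1 → posterior Dirichlet(6, 12, 6, 13/5)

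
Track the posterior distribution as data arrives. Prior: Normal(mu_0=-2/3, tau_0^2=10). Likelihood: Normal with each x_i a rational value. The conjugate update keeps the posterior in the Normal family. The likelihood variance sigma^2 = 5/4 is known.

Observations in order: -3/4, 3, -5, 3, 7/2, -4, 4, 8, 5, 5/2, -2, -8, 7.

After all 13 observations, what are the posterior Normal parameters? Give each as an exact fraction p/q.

mu_0=388/315, tau_0^2=2/21

obs 1: x=-3/4 → posterior Normal(-20/27, 10/9)
obs 2: x=3 → posterior Normal(52/51, 10/17)
obs 3: x=-5 → posterior Normal(-68/75, 2/5)
obs 4: x=3 → posterior Normal(4/99, 10/33)
obs 5: x=7/2 → posterior Normal(88/123, 10/41)
obs 6: x=-4 → posterior Normal(-8/147, 10/49)
obs 7: x=4 → posterior Normal(88/171, 10/57)
obs 8: x=8 → posterior Normal(56/39, 2/13)
obs 9: x=5 → posterior Normal(400/219, 10/73)
obs 10: x=5/2 → posterior Normal(460/243, 10/81)
obs 11: x=-2 → posterior Normal(412/267, 10/89)
obs 12: x=-8 → posterior Normal(220/291, 10/97)
obs 13: x=7 → posterior Normal(388/315, 2/21)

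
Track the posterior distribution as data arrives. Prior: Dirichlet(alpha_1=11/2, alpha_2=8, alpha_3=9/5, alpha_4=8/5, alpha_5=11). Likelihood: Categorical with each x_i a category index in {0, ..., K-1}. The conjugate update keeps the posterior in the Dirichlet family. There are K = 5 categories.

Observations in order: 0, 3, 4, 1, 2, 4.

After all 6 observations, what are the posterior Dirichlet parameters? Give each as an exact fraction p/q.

alpha_1=13/2, alpha_2=9, alpha_3=14/5, alpha_4=13/5, alpha_5=13

obs 1: x=0 → posterior Dirichlet(13/2, 8, 9/5, 8/5, 11)
obs 2: x=3 → posterior Dirichlet(13/2, 8, 9/5, 13/5, 11)
obs 3: x=4 → posterior Dirichlet(13/2, 8, 9/5, 13/5, 12)
obs 4: x=1 → posterior Dirichlet(13/2, 9, 9/5, 13/5, 12)
obs 5: x=2 → posterior Dirichlet(13/2, 9, 14/5, 13/5, 12)
obs 6: x=4 → posterior Dirichlet(13/2, 9, 14/5, 13/5, 13)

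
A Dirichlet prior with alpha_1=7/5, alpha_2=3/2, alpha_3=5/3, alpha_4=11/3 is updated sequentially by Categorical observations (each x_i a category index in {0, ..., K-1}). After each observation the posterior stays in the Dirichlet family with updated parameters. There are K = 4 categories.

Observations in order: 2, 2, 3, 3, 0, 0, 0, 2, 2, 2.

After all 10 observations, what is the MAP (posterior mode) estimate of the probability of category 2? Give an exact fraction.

obs 1: x=2 → posterior Dirichlet(7/5, 3/2, 8/3, 11/3)
obs 2: x=2 → posterior Dirichlet(7/5, 3/2, 11/3, 11/3)
obs 3: x=3 → posterior Dirichlet(7/5, 3/2, 11/3, 14/3)
obs 4: x=3 → posterior Dirichlet(7/5, 3/2, 11/3, 17/3)
obs 5: x=0 → posterior Dirichlet(12/5, 3/2, 11/3, 17/3)
obs 6: x=0 → posterior Dirichlet(17/5, 3/2, 11/3, 17/3)
obs 7: x=0 → posterior Dirichlet(22/5, 3/2, 11/3, 17/3)
obs 8: x=2 → posterior Dirichlet(22/5, 3/2, 14/3, 17/3)
obs 9: x=2 → posterior Dirichlet(22/5, 3/2, 17/3, 17/3)
obs 10: x=2 → posterior Dirichlet(22/5, 3/2, 20/3, 17/3)

170/427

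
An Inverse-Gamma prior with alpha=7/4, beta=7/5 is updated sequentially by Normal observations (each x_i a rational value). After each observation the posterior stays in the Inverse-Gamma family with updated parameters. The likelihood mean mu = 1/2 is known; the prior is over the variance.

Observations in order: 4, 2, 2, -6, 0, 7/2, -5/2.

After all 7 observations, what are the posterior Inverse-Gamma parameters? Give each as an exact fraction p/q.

obs 1: x=4 → posterior Inverse-Gamma(9/4, 301/40)
obs 2: x=2 → posterior Inverse-Gamma(11/4, 173/20)
obs 3: x=2 → posterior Inverse-Gamma(13/4, 391/40)
obs 4: x=-6 → posterior Inverse-Gamma(15/4, 309/10)
obs 5: x=0 → posterior Inverse-Gamma(17/4, 1241/40)
obs 6: x=7/2 → posterior Inverse-Gamma(19/4, 1421/40)
obs 7: x=-5/2 → posterior Inverse-Gamma(21/4, 1601/40)

alpha=21/4, beta=1601/40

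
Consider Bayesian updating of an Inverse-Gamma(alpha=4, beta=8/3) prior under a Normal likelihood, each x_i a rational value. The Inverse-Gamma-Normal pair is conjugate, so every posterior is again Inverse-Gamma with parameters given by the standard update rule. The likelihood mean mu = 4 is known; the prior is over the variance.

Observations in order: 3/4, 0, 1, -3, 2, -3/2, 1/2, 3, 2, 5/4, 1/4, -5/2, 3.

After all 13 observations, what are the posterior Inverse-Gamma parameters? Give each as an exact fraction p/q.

obs 1: x=3/4 → posterior Inverse-Gamma(9/2, 763/96)
obs 2: x=0 → posterior Inverse-Gamma(5, 1531/96)
obs 3: x=1 → posterior Inverse-Gamma(11/2, 1963/96)
obs 4: x=-3 → posterior Inverse-Gamma(6, 4315/96)
obs 5: x=2 → posterior Inverse-Gamma(13/2, 4507/96)
obs 6: x=-3/2 → posterior Inverse-Gamma(7, 5959/96)
obs 7: x=1/2 → posterior Inverse-Gamma(15/2, 6547/96)
obs 8: x=3 → posterior Inverse-Gamma(8, 6595/96)
obs 9: x=2 → posterior Inverse-Gamma(17/2, 6787/96)
obs 10: x=5/4 → posterior Inverse-Gamma(9, 3575/48)
obs 11: x=1/4 → posterior Inverse-Gamma(19/2, 7825/96)
obs 12: x=-5/2 → posterior Inverse-Gamma(10, 9853/96)
obs 13: x=3 → posterior Inverse-Gamma(21/2, 9901/96)

alpha=21/2, beta=9901/96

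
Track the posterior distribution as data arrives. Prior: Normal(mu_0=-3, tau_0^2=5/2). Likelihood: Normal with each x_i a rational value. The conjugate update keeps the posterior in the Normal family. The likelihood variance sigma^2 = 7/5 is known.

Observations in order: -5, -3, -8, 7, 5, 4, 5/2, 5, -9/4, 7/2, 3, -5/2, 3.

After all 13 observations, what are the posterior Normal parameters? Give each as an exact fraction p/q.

obs 1: x=-5 → posterior Normal(-167/39, 35/39)
obs 2: x=-3 → posterior Normal(-121/32, 35/64)
obs 3: x=-8 → posterior Normal(-442/89, 35/89)
obs 4: x=7 → posterior Normal(-89/38, 35/114)
obs 5: x=5 → posterior Normal(-142/139, 35/139)
obs 6: x=4 → posterior Normal(-21/82, 35/164)
obs 7: x=5/2 → posterior Normal(41/378, 5/27)
obs 8: x=5 → posterior Normal(291/428, 35/214)
obs 9: x=-9/4 → posterior Normal(357/956, 35/239)
obs 10: x=7/2 → posterior Normal(707/1056, 35/264)
obs 11: x=3 → posterior Normal(1007/1156, 35/289)
obs 12: x=-5/2 → posterior Normal(757/1256, 35/314)
obs 13: x=3 → posterior Normal(1057/1356, 35/339)

mu_0=1057/1356, tau_0^2=35/339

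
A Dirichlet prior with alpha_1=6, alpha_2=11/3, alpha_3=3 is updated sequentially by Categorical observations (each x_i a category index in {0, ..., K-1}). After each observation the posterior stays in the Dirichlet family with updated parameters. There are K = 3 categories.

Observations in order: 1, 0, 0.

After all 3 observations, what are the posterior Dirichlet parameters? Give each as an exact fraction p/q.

obs 1: x=1 → posterior Dirichlet(6, 14/3, 3)
obs 2: x=0 → posterior Dirichlet(7, 14/3, 3)
obs 3: x=0 → posterior Dirichlet(8, 14/3, 3)

alpha_1=8, alpha_2=14/3, alpha_3=3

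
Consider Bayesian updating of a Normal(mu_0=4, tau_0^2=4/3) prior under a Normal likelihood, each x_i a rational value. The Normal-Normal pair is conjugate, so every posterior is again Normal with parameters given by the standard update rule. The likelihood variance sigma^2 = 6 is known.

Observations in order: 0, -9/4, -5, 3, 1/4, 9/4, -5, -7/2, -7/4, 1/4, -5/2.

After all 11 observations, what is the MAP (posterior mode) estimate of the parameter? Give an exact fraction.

obs 1: x=0 → posterior Normal(36/11, 12/11)
obs 2: x=-9/4 → posterior Normal(63/26, 12/13)
obs 3: x=-5 → posterior Normal(43/30, 4/5)
obs 4: x=3 → posterior Normal(55/34, 12/17)
obs 5: x=1/4 → posterior Normal(28/19, 12/19)
obs 6: x=9/4 → posterior Normal(65/42, 4/7)
obs 7: x=-5 → posterior Normal(45/46, 12/23)
obs 8: x=-7/2 → posterior Normal(31/50, 12/25)
obs 9: x=-7/4 → posterior Normal(4/9, 4/9)
obs 10: x=1/4 → posterior Normal(25/58, 12/29)
obs 11: x=-5/2 → posterior Normal(15/62, 12/31)

15/62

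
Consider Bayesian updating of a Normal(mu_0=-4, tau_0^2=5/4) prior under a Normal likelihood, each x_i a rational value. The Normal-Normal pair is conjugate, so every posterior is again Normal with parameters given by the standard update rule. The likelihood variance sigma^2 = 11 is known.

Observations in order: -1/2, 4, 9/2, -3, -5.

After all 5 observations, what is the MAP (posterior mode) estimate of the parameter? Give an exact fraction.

obs 1: x=-1/2 → posterior Normal(-51/14, 55/49)
obs 2: x=4 → posterior Normal(-317/108, 55/54)
obs 3: x=9/2 → posterior Normal(-136/59, 55/59)
obs 4: x=-3 → posterior Normal(-151/64, 55/64)
obs 5: x=-5 → posterior Normal(-176/69, 55/69)

-176/69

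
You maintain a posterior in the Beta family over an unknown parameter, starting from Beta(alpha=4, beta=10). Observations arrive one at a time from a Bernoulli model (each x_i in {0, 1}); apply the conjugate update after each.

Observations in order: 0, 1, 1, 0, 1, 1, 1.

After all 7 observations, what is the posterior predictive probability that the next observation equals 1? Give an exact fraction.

obs 1: x=0 → posterior Beta(4, 11)
obs 2: x=1 → posterior Beta(5, 11)
obs 3: x=1 → posterior Beta(6, 11)
obs 4: x=0 → posterior Beta(6, 12)
obs 5: x=1 → posterior Beta(7, 12)
obs 6: x=1 → posterior Beta(8, 12)
obs 7: x=1 → posterior Beta(9, 12)

3/7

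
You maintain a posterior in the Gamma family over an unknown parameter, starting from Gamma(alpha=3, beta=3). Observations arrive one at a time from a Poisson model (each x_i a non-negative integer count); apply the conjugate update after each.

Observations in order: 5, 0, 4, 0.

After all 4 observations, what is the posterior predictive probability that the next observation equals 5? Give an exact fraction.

3778671405873/140737488355328

obs 1: x=5 → posterior Gamma(8, 4)
obs 2: x=0 → posterior Gamma(8, 5)
obs 3: x=4 → posterior Gamma(12, 6)
obs 4: x=0 → posterior Gamma(12, 7)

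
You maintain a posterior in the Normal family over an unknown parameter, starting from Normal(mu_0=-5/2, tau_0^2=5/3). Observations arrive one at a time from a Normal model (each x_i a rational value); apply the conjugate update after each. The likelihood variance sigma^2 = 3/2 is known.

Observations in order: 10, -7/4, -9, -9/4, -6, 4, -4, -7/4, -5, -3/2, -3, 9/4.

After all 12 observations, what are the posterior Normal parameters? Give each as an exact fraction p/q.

mu_0=-135/86, tau_0^2=5/43

obs 1: x=10 → posterior Normal(155/38, 15/19)
obs 2: x=-7/4 → posterior Normal(60/29, 15/29)
obs 3: x=-9 → posterior Normal(-10/13, 5/13)
obs 4: x=-9/4 → posterior Normal(-15/14, 15/49)
obs 5: x=-6 → posterior Normal(-225/118, 15/59)
obs 6: x=4 → posterior Normal(-145/138, 5/23)
obs 7: x=-4 → posterior Normal(-225/158, 15/79)
obs 8: x=-7/4 → posterior Normal(-130/89, 15/89)
obs 9: x=-5 → posterior Normal(-20/11, 5/33)
obs 10: x=-3/2 → posterior Normal(-195/109, 15/109)
obs 11: x=-3 → posterior Normal(-225/119, 15/119)
obs 12: x=9/4 → posterior Normal(-135/86, 5/43)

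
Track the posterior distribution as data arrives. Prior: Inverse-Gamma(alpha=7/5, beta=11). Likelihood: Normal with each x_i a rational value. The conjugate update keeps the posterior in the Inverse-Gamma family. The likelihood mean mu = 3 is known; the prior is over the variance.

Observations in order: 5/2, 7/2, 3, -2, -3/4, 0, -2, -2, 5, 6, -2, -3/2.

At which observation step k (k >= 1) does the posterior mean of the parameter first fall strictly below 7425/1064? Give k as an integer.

obs 1: x=5/2 → posterior Inverse-Gamma(19/10, 89/8)
obs 2: x=7/2 → posterior Inverse-Gamma(12/5, 45/4)
obs 3: x=3 → posterior Inverse-Gamma(29/10, 45/4)
obs 4: x=-2 → posterior Inverse-Gamma(17/5, 95/4)
obs 5: x=-3/4 → posterior Inverse-Gamma(39/10, 985/32)
obs 6: x=0 → posterior Inverse-Gamma(22/5, 1129/32)
obs 7: x=-2 → posterior Inverse-Gamma(49/10, 1529/32)
obs 8: x=-2 → posterior Inverse-Gamma(27/5, 1929/32)
obs 9: x=5 → posterior Inverse-Gamma(59/10, 1993/32)
obs 10: x=6 → posterior Inverse-Gamma(32/5, 2137/32)
obs 11: x=-2 → posterior Inverse-Gamma(69/10, 2537/32)
obs 12: x=-3/2 → posterior Inverse-Gamma(37/5, 2861/32)

k = 3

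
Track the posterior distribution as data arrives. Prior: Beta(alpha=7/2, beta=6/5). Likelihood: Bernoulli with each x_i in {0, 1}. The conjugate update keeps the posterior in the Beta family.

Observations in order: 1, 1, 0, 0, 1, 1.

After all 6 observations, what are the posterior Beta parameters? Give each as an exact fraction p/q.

obs 1: x=1 → posterior Beta(9/2, 6/5)
obs 2: x=1 → posterior Beta(11/2, 6/5)
obs 3: x=0 → posterior Beta(11/2, 11/5)
obs 4: x=0 → posterior Beta(11/2, 16/5)
obs 5: x=1 → posterior Beta(13/2, 16/5)
obs 6: x=1 → posterior Beta(15/2, 16/5)

alpha=15/2, beta=16/5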